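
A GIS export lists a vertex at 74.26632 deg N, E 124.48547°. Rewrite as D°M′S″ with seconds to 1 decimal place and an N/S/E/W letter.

74°15′58.8″ N, 124°29′7.7″ E

Lat: whole degrees 74; 15.97920′ → 15′ and 58.752″
Lon: whole degrees 124; 29.12820′ → 29′ and 7.692″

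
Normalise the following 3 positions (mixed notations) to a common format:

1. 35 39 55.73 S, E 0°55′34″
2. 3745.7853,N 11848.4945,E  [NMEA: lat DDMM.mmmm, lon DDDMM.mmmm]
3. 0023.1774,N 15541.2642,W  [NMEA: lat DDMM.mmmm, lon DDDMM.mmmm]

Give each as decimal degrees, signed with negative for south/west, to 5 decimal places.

1. -35.66548, 0.92611
2. 37.76309, 118.80824
3. 0.38629, -155.68774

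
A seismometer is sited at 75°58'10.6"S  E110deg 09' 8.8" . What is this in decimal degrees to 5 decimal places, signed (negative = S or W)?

-75.96961, 110.15244

Lat: 58′ + 10.6″ = 58.17667′; 75 + 58.17667/60 = 75.969611
hemisphere S, so the sign is −
Lon: 9′ + 8.8″ = 9.14667′; 110 + 9.14667/60 = 110.152444
E ⇒ keep positive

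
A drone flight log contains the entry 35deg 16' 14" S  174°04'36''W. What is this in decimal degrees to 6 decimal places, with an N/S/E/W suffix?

35.270556° S, 174.076667° W

Latitude: 35° + 16/60 + 14/3600 = 35 + 0.266667 + 0.003889 = 35.2705556
Longitude: 174° + 4/60 + 36/3600 = 174 + 0.066667 + 0.010000 = 174.0766667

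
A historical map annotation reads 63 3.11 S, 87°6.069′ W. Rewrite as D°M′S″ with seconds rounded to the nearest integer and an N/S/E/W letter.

φ: fractional minutes 0.11000 × 60 = 6.60″
Longitude: 6.06900′ → 6′ and 0.06900 × 60 = 4.14″

63°03′7″ S, 87°06′4″ W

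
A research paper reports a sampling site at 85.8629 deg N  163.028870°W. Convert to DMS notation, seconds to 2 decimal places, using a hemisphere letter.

φ: 0.862900° → 51.77400′; 0.77400 × 60 = 46.4400″
λ: 0.028870 × 60 = 1.73220′ → 1′, remainder × 60 = 43.9320″

85°51′46.44″ N, 163°01′43.93″ W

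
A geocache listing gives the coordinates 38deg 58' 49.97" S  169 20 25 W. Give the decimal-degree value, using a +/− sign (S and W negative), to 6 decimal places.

Latitude: 58′ + 49.97″ = 58.83283′; 38 + 58.83283/60 = 38.9805472
hemisphere S, so the sign is −
Longitude: 169 + 20/60 + 25/3600 = 169.3402778
W → negative

-38.980547, -169.340278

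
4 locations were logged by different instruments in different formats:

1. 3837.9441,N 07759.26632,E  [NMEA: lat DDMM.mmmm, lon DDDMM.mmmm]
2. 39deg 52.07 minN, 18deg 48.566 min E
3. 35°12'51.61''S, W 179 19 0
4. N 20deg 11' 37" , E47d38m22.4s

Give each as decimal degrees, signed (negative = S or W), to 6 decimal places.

Point 1:
  Latitude: degrees = first 2 digits = 38, minutes = 37.9441; 38 + 37.9441/60 = 38.6324017
  N → positive
  λ: split at 3 digits → 077° and 59.26632′; 77 + 59.26632/60 = 77.9877720
  E ⇒ keep positive
Point 2:
  Latitude: 52.07′ = 0.867833°; total 39.8678333
  N ⇒ keep positive
  λ: 18 + 48.566/60 = 18.8094333
  E ⇒ keep positive
Point 3:
  Latitude: 35 + 12/60 + 51.61/3600 = 35.2143361
  S → negative
  λ: 179° + 19/60 + 0/3600 = 179 + 0.316667 + 0.000000 = 179.3166667
  W ⇒ negate
Point 4:
  φ: 20° + 11/60 + 37/3600 = 20 + 0.183333 + 0.010278 = 20.1936111
  N → positive
  Lon: 38′ + 22.4″ = 38.37333′; 47 + 38.37333/60 = 47.6395556
  E ⇒ keep positive

1. 38.632402, 77.987772
2. 39.867833, 18.809433
3. -35.214336, -179.316667
4. 20.193611, 47.639556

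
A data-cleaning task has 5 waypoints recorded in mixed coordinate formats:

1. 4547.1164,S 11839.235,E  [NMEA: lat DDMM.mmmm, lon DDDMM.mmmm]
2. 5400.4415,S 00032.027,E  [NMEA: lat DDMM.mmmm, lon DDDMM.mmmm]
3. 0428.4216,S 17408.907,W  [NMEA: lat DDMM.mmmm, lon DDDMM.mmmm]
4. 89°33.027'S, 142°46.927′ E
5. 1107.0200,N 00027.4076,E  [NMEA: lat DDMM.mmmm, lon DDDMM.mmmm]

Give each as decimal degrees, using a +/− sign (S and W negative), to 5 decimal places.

Point 1:
  Latitude: split at 2 digits → 45° and 47.1164′; 45 + 47.1164/60 = 45.785273
  S → negative
  λ: split at 3 digits → 118° and 39.235′; 118 + 39.235/60 = 118.653917
  E ⇒ keep positive
Point 2:
  Lat: degrees = first 2 digits = 54, minutes = 0.4415; 54 + 0.4415/60 = 54.007358
  S → negative
  λ: split at 3 digits → 000° and 32.027′; 0 + 32.027/60 = 0.533783
  E → positive
Point 3:
  Lat: degrees = first 2 digits = 4, minutes = 28.4216; 4 + 28.4216/60 = 4.473693
  hemisphere S, so the sign is −
  Lon: degrees = first 3 digits = 174, minutes = 8.907; 174 + 8.907/60 = 174.148450
  W ⇒ negate
Point 4:
  Lat: 33.027′ = 0.550450°; total 89.550450
  S ⇒ negate
  Longitude: 46.927′ = 0.782117°; total 142.782117
  E → positive
Point 5:
  Lat: split at 2 digits → 11° and 7.02′; 11 + 7.02/60 = 11.117000
  N → positive
  Longitude: split at 3 digits → 000° and 27.4076′; 0 + 27.4076/60 = 0.456793
  E → positive

1. -45.78527, 118.65392
2. -54.00736, 0.53378
3. -4.47369, -174.14845
4. -89.55045, 142.78212
5. 11.11700, 0.45679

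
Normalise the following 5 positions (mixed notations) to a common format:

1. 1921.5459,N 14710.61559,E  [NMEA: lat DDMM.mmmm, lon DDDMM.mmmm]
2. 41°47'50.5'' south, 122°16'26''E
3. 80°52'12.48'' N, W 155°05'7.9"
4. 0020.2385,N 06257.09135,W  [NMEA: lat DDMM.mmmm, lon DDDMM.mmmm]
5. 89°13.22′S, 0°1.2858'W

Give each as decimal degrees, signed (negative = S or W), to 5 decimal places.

1. 19.35910, 147.17693
2. -41.79736, 122.27389
3. 80.87013, -155.08553
4. 0.33731, -62.95152
5. -89.22033, -0.02143

Point 1:
  φ: split at 2 digits → 19° and 21.5459′; 19 + 21.5459/60 = 19.359098
  N → positive
  Lon: degrees = first 3 digits = 147, minutes = 10.61559; 147 + 10.61559/60 = 147.176927
  E ⇒ keep positive
Point 2:
  φ: 41° + 47/60 + 50.5/3600 = 41 + 0.783333 + 0.014028 = 41.797361
  S ⇒ negate
  Lon: 122° + 16/60 + 26/3600 = 122 + 0.266667 + 0.007222 = 122.273889
  E ⇒ keep positive
Point 3:
  Lat: 52′ + 12.48″ = 52.20800′; 80 + 52.20800/60 = 80.870133
  N ⇒ keep positive
  λ: 155 + 5/60 + 7.9/3600 = 155.085528
  W ⇒ negate
Point 4:
  φ: split at 2 digits → 00° and 20.2385′; 0 + 20.2385/60 = 0.337308
  N → positive
  Lon: degrees = first 3 digits = 62, minutes = 57.09135; 62 + 57.09135/60 = 62.951523
  W ⇒ negate
Point 5:
  Latitude: 13.22′ = 0.220333°; total 89.220333
  hemisphere S, so the sign is −
  Longitude: 0 + 1.2858/60 = 0.021430
  W ⇒ negate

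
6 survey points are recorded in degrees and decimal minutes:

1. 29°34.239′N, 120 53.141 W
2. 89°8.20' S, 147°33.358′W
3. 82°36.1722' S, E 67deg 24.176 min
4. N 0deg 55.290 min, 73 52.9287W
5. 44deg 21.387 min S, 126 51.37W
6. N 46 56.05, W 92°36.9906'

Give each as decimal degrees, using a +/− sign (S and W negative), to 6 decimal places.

1. 29.570650, -120.885683
2. -89.136667, -147.555967
3. -82.602870, 67.402933
4. 0.921500, -73.882145
5. -44.356450, -126.856167
6. 46.934167, -92.616510

Point 1:
  φ: 34.239′ = 0.570650°; total 29.5706500
  N ⇒ keep positive
  Lon: 53.141′ = 0.885683°; total 120.8856833
  W ⇒ negate
Point 2:
  Lat: 8.2′ = 0.136667°; total 89.1366667
  hemisphere S, so the sign is −
  λ: 33.358′ = 0.555967°; total 147.5559667
  hemisphere W, so the sign is −
Point 3:
  Lat: 36.1722′ = 0.602870°; total 82.6028700
  S → negative
  Longitude: 67 + 24.176/60 = 67.4029333
  E → positive
Point 4:
  Latitude: 55.29′ = 0.921500°; total 0.9215000
  N ⇒ keep positive
  Lon: 73 + 52.9287/60 = 73.8821450
  W → negative
Point 5:
  Latitude: 44 + 21.387/60 = 44.3564500
  S → negative
  Longitude: 51.37′ = 0.856167°; total 126.8561667
  hemisphere W, so the sign is −
Point 6:
  Latitude: 56.05′ = 0.934167°; total 46.9341667
  N → positive
  Lon: 92 + 36.9906/60 = 92.6165100
  W → negative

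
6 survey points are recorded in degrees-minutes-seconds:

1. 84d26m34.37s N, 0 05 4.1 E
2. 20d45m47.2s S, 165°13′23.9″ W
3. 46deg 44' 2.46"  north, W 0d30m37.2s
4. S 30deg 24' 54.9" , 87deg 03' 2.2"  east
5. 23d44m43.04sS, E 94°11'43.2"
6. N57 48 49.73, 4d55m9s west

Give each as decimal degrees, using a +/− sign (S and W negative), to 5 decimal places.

Point 1:
  φ: 26′ + 34.37″ = 26.57283′; 84 + 26.57283/60 = 84.442881
  N → positive
  λ: 0° + 5/60 + 4.1/3600 = 0 + 0.083333 + 0.001139 = 0.084472
  E → positive
Point 2:
  Lat: 20° + 45/60 + 47.2/3600 = 20 + 0.750000 + 0.013111 = 20.763111
  hemisphere S, so the sign is −
  λ: 165° + 13/60 + 23.9/3600 = 165 + 0.216667 + 0.006639 = 165.223306
  hemisphere W, so the sign is −
Point 3:
  φ: 46 + 44/60 + 2.46/3600 = 46.734017
  N → positive
  Longitude: 0 + 30/60 + 37.2/3600 = 0.510333
  W → negative
Point 4:
  Lat: 30 + 24/60 + 54.9/3600 = 30.415250
  S → negative
  Longitude: 3′ + 2.2″ = 3.03667′; 87 + 3.03667/60 = 87.050611
  E ⇒ keep positive
Point 5:
  φ: 23° + 44/60 + 43.04/3600 = 23 + 0.733333 + 0.011956 = 23.745289
  S ⇒ negate
  Longitude: 94° + 11/60 + 43.2/3600 = 94 + 0.183333 + 0.012000 = 94.195333
  E → positive
Point 6:
  Lat: 48′ + 49.73″ = 48.82883′; 57 + 48.82883/60 = 57.813814
  N ⇒ keep positive
  Lon: 55′ + 9″ = 55.15000′; 4 + 55.15000/60 = 4.919167
  W ⇒ negate

1. 84.44288, 0.08447
2. -20.76311, -165.22331
3. 46.73402, -0.51033
4. -30.41525, 87.05061
5. -23.74529, 94.19533
6. 57.81381, -4.91917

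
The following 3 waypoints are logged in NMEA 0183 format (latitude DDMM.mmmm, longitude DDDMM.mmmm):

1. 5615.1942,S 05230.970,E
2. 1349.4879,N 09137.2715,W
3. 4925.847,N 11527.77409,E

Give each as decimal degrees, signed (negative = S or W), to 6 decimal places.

1. -56.253237, 52.516167
2. 13.824798, -91.621192
3. 49.430783, 115.462902

Point 1:
  Latitude: degrees = first 2 digits = 56, minutes = 15.1942; 56 + 15.1942/60 = 56.2532367
  hemisphere S, so the sign is −
  Lon: degrees = first 3 digits = 52, minutes = 30.97; 52 + 30.97/60 = 52.5161667
  E ⇒ keep positive
Point 2:
  Lat: split at 2 digits → 13° and 49.4879′; 13 + 49.4879/60 = 13.8247983
  N → positive
  Lon: degrees = first 3 digits = 91, minutes = 37.2715; 91 + 37.2715/60 = 91.6211917
  hemisphere W, so the sign is −
Point 3:
  φ: split at 2 digits → 49° and 25.847′; 49 + 25.847/60 = 49.4307833
  N ⇒ keep positive
  Lon: split at 3 digits → 115° and 27.77409′; 115 + 27.77409/60 = 115.4629015
  E ⇒ keep positive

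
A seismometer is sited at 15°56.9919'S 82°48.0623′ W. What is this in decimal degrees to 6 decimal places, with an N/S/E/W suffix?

15.949865° S, 82.801038° W

Latitude: 56.9919′ = 0.949865°; total 15.9498650
λ: 48.0623′ = 0.801038°; total 82.8010383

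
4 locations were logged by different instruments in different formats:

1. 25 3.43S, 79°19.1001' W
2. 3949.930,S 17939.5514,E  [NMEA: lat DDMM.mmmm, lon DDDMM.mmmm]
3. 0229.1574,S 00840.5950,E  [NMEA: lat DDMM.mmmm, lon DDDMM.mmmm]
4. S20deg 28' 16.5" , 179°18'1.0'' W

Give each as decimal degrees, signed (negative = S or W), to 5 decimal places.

1. -25.05717, -79.31834
2. -39.83217, 179.65919
3. -2.48596, 8.67658
4. -20.47125, -179.30028

Point 1:
  Lat: 3.43′ = 0.057167°; total 25.057167
  S ⇒ negate
  Longitude: 19.1001′ = 0.318335°; total 79.318335
  hemisphere W, so the sign is −
Point 2:
  Latitude: split at 2 digits → 39° and 49.93′; 39 + 49.93/60 = 39.832167
  S ⇒ negate
  Longitude: split at 3 digits → 179° and 39.5514′; 179 + 39.5514/60 = 179.659190
  E ⇒ keep positive
Point 3:
  φ: split at 2 digits → 02° and 29.1574′; 2 + 29.1574/60 = 2.485957
  S → negative
  Longitude: degrees = first 3 digits = 8, minutes = 40.595; 8 + 40.595/60 = 8.676583
  E ⇒ keep positive
Point 4:
  φ: 28′ + 16.5″ = 28.27500′; 20 + 28.27500/60 = 20.471250
  S ⇒ negate
  Lon: 179° + 18/60 + 1/3600 = 179 + 0.300000 + 0.000278 = 179.300278
  W → negative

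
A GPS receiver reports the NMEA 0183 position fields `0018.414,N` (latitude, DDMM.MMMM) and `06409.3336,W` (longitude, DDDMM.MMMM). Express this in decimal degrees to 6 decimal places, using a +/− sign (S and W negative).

φ: split at 2 digits → 00° and 18.414′; 0 + 18.414/60 = 0.3069000
N → positive
Longitude: split at 3 digits → 064° and 9.3336′; 64 + 9.3336/60 = 64.1555600
W ⇒ negate

0.306900, -64.155560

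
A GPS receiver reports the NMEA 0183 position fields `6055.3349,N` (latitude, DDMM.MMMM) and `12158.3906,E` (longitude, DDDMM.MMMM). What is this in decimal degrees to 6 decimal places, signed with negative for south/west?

60.922248, 121.973177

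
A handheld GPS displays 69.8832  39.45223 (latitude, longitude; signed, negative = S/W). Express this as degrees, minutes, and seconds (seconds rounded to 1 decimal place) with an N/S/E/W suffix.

Latitude: whole degrees 69; 52.99200′ → 52′ and 59.520″
λ: 0.452230 × 60 = 27.13380′ → 27′, remainder × 60 = 8.028″

69°52′59.5″ N, 39°27′8.0″ E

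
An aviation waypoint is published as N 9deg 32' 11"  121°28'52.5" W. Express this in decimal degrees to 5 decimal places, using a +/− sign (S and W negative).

9.53639, -121.48125

Lat: 9° + 32/60 + 11/3600 = 9 + 0.533333 + 0.003056 = 9.536389
N → positive
λ: 121° + 28/60 + 52.5/3600 = 121 + 0.466667 + 0.014583 = 121.481250
hemisphere W, so the sign is −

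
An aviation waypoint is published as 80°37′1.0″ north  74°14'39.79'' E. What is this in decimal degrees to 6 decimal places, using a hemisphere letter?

φ: 80 + 37/60 + 1/3600 = 80.6169444
Longitude: 74° + 14/60 + 39.79/3600 = 74 + 0.233333 + 0.011053 = 74.2443861

80.616944° N, 74.244386° E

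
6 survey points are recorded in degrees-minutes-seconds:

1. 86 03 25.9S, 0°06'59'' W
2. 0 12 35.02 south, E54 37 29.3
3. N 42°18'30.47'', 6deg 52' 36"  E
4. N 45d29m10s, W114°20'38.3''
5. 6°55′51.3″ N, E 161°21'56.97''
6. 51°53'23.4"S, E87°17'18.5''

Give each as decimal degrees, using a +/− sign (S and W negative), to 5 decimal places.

1. -86.05719, -0.11639
2. -0.20973, 54.62481
3. 42.30846, 6.87667
4. 45.48611, -114.34397
5. 6.93092, 161.36583
6. -51.88983, 87.28847

Point 1:
  Latitude: 86° + 3/60 + 25.9/3600 = 86 + 0.050000 + 0.007194 = 86.057194
  hemisphere S, so the sign is −
  λ: 0° + 6/60 + 59/3600 = 0 + 0.100000 + 0.016389 = 0.116389
  W ⇒ negate
Point 2:
  Latitude: 12′ + 35.02″ = 12.58367′; 0 + 12.58367/60 = 0.209728
  hemisphere S, so the sign is −
  Longitude: 54° + 37/60 + 29.3/3600 = 54 + 0.616667 + 0.008139 = 54.624806
  E ⇒ keep positive
Point 3:
  φ: 42 + 18/60 + 30.47/3600 = 42.308464
  N ⇒ keep positive
  Longitude: 6 + 52/60 + 36/3600 = 6.876667
  E ⇒ keep positive
Point 4:
  Latitude: 45 + 29/60 + 10/3600 = 45.486111
  N → positive
  λ: 20′ + 38.3″ = 20.63833′; 114 + 20.63833/60 = 114.343972
  hemisphere W, so the sign is −
Point 5:
  Lat: 55′ + 51.3″ = 55.85500′; 6 + 55.85500/60 = 6.930917
  N → positive
  Lon: 21′ + 56.97″ = 21.94950′; 161 + 21.94950/60 = 161.365825
  E → positive
Point 6:
  Latitude: 51° + 53/60 + 23.4/3600 = 51 + 0.883333 + 0.006500 = 51.889833
  hemisphere S, so the sign is −
  Lon: 87° + 17/60 + 18.5/3600 = 87 + 0.283333 + 0.005139 = 87.288472
  E ⇒ keep positive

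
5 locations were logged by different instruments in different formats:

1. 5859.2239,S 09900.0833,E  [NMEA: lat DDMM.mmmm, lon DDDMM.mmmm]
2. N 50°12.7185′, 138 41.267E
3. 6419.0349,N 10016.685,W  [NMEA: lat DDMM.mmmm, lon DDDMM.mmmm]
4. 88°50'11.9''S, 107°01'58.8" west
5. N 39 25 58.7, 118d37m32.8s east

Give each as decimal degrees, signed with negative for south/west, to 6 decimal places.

1. -58.987065, 99.001388
2. 50.211975, 138.687783
3. 64.317248, -100.278083
4. -88.836639, -107.033000
5. 39.432972, 118.625778

Point 1:
  Lat: degrees = first 2 digits = 58, minutes = 59.2239; 58 + 59.2239/60 = 58.9870650
  hemisphere S, so the sign is −
  λ: split at 3 digits → 099° and 0.0833′; 99 + 0.0833/60 = 99.0013883
  E → positive
Point 2:
  φ: 12.7185′ = 0.211975°; total 50.2119750
  N → positive
  λ: 41.267′ = 0.687783°; total 138.6877833
  E → positive
Point 3:
  Lat: split at 2 digits → 64° and 19.0349′; 64 + 19.0349/60 = 64.3172483
  N → positive
  Longitude: degrees = first 3 digits = 100, minutes = 16.685; 100 + 16.685/60 = 100.2780833
  W ⇒ negate
Point 4:
  Lat: 88° + 50/60 + 11.9/3600 = 88 + 0.833333 + 0.003306 = 88.8366389
  S → negative
  λ: 107° + 1/60 + 58.8/3600 = 107 + 0.016667 + 0.016333 = 107.0330000
  hemisphere W, so the sign is −
Point 5:
  Latitude: 39 + 25/60 + 58.7/3600 = 39.4329722
  N → positive
  λ: 37′ + 32.8″ = 37.54667′; 118 + 37.54667/60 = 118.6257778
  E → positive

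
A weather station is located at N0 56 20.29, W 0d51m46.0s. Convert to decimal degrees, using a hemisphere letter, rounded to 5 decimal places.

0.93897° N, 0.86278° W

Latitude: 0° + 56/60 + 20.29/3600 = 0 + 0.933333 + 0.005636 = 0.938969
Lon: 51′ + 46″ = 51.76667′; 0 + 51.76667/60 = 0.862778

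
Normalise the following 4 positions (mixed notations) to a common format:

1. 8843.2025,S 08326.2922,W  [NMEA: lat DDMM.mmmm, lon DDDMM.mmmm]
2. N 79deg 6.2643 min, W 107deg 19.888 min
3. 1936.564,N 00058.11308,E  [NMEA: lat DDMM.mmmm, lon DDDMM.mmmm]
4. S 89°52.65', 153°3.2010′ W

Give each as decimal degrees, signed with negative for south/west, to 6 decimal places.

1. -88.720042, -83.438203
2. 79.104405, -107.331467
3. 19.609400, 0.968551
4. -89.877500, -153.053350

Point 1:
  φ: degrees = first 2 digits = 88, minutes = 43.2025; 88 + 43.2025/60 = 88.7200417
  S ⇒ negate
  Longitude: degrees = first 3 digits = 83, minutes = 26.2922; 83 + 26.2922/60 = 83.4382033
  W → negative
Point 2:
  Latitude: 79 + 6.2643/60 = 79.1044050
  N → positive
  λ: 107 + 19.888/60 = 107.3314667
  W → negative
Point 3:
  Lat: degrees = first 2 digits = 19, minutes = 36.564; 19 + 36.564/60 = 19.6094000
  N ⇒ keep positive
  Lon: degrees = first 3 digits = 0, minutes = 58.11308; 0 + 58.11308/60 = 0.9685513
  E → positive
Point 4:
  Latitude: 52.65′ = 0.877500°; total 89.8775000
  hemisphere S, so the sign is −
  Lon: 3.201′ = 0.053350°; total 153.0533500
  hemisphere W, so the sign is −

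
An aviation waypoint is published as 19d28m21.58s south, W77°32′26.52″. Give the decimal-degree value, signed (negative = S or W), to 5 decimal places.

Lat: 28′ + 21.58″ = 28.35967′; 19 + 28.35967/60 = 19.472661
S → negative
Lon: 32′ + 26.52″ = 32.44200′; 77 + 32.44200/60 = 77.540700
W → negative

-19.47266, -77.54070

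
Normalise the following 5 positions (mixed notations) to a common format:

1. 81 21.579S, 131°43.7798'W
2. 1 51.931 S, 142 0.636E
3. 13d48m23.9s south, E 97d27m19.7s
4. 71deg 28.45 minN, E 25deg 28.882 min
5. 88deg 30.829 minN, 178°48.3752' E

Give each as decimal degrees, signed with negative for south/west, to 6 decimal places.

Point 1:
  Latitude: 21.579′ = 0.359650°; total 81.3596500
  S ⇒ negate
  Longitude: 131 + 43.7798/60 = 131.7296633
  hemisphere W, so the sign is −
Point 2:
  Latitude: 1 + 51.931/60 = 1.8655167
  S → negative
  λ: 142 + 0.636/60 = 142.0106000
  E ⇒ keep positive
Point 3:
  Lat: 48′ + 23.9″ = 48.39833′; 13 + 48.39833/60 = 13.8066389
  S ⇒ negate
  Lon: 97 + 27/60 + 19.7/3600 = 97.4554722
  E ⇒ keep positive
Point 4:
  Latitude: 28.45′ = 0.474167°; total 71.4741667
  N ⇒ keep positive
  Lon: 25 + 28.882/60 = 25.4813667
  E → positive
Point 5:
  φ: 30.829′ = 0.513817°; total 88.5138167
  N → positive
  Lon: 178 + 48.3752/60 = 178.8062533
  E ⇒ keep positive

1. -81.359650, -131.729663
2. -1.865517, 142.010600
3. -13.806639, 97.455472
4. 71.474167, 25.481367
5. 88.513817, 178.806253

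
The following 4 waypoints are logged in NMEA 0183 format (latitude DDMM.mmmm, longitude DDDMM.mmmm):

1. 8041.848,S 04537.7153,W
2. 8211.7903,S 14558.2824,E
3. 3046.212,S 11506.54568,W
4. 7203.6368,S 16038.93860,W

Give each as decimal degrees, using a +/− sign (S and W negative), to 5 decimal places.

1. -80.69747, -45.62859
2. -82.19651, 145.97137
3. -30.77020, -115.10909
4. -72.06061, -160.64898

Point 1:
  Lat: split at 2 digits → 80° and 41.848′; 80 + 41.848/60 = 80.697467
  S → negative
  Lon: split at 3 digits → 045° and 37.7153′; 45 + 37.7153/60 = 45.628588
  W → negative
Point 2:
  Lat: degrees = first 2 digits = 82, minutes = 11.7903; 82 + 11.7903/60 = 82.196505
  hemisphere S, so the sign is −
  Lon: split at 3 digits → 145° and 58.2824′; 145 + 58.2824/60 = 145.971373
  E ⇒ keep positive
Point 3:
  Lat: degrees = first 2 digits = 30, minutes = 46.212; 30 + 46.212/60 = 30.770200
  hemisphere S, so the sign is −
  Longitude: degrees = first 3 digits = 115, minutes = 6.54568; 115 + 6.54568/60 = 115.109095
  hemisphere W, so the sign is −
Point 4:
  Lat: degrees = first 2 digits = 72, minutes = 3.6368; 72 + 3.6368/60 = 72.060613
  S ⇒ negate
  Longitude: split at 3 digits → 160° and 38.9386′; 160 + 38.9386/60 = 160.648977
  W ⇒ negate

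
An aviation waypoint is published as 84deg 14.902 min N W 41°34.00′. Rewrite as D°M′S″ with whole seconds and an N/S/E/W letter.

84°14′54″ N, 41°34′0″ W

φ: fractional minutes 0.90200 × 60 = 54.12″
Longitude: fractional minutes 0.00000 × 60 = 0.00″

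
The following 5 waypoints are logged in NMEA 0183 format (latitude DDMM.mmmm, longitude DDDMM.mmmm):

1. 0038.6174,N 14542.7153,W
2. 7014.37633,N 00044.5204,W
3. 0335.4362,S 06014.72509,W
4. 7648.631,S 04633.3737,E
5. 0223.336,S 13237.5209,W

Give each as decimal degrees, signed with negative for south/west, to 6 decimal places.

Point 1:
  Latitude: degrees = first 2 digits = 0, minutes = 38.6174; 0 + 38.6174/60 = 0.6436233
  N → positive
  λ: split at 3 digits → 145° and 42.7153′; 145 + 42.7153/60 = 145.7119217
  hemisphere W, so the sign is −
Point 2:
  Latitude: split at 2 digits → 70° and 14.37633′; 70 + 14.37633/60 = 70.2396055
  N ⇒ keep positive
  λ: degrees = first 3 digits = 0, minutes = 44.5204; 0 + 44.5204/60 = 0.7420067
  W → negative
Point 3:
  Lat: degrees = first 2 digits = 3, minutes = 35.4362; 3 + 35.4362/60 = 3.5906033
  S ⇒ negate
  λ: split at 3 digits → 060° and 14.72509′; 60 + 14.72509/60 = 60.2454182
  W → negative
Point 4:
  Lat: degrees = first 2 digits = 76, minutes = 48.631; 76 + 48.631/60 = 76.8105167
  S ⇒ negate
  λ: split at 3 digits → 046° and 33.3737′; 46 + 33.3737/60 = 46.5562283
  E ⇒ keep positive
Point 5:
  Lat: split at 2 digits → 02° and 23.336′; 2 + 23.336/60 = 2.3889333
  hemisphere S, so the sign is −
  Lon: split at 3 digits → 132° and 37.5209′; 132 + 37.5209/60 = 132.6253483
  hemisphere W, so the sign is −

1. 0.643623, -145.711922
2. 70.239606, -0.742007
3. -3.590603, -60.245418
4. -76.810517, 46.556228
5. -2.388933, -132.625348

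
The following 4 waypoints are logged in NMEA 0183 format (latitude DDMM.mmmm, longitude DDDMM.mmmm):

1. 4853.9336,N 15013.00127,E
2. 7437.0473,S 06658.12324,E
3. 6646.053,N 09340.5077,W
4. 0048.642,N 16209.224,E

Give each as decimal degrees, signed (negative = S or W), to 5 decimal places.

1. 48.89889, 150.21669
2. -74.61746, 66.96872
3. 66.76755, -93.67513
4. 0.81070, 162.15373

Point 1:
  Lat: split at 2 digits → 48° and 53.9336′; 48 + 53.9336/60 = 48.898893
  N ⇒ keep positive
  λ: degrees = first 3 digits = 150, minutes = 13.00127; 150 + 13.00127/60 = 150.216688
  E ⇒ keep positive
Point 2:
  Lat: split at 2 digits → 74° and 37.0473′; 74 + 37.0473/60 = 74.617455
  hemisphere S, so the sign is −
  λ: split at 3 digits → 066° and 58.12324′; 66 + 58.12324/60 = 66.968721
  E → positive
Point 3:
  φ: split at 2 digits → 66° and 46.053′; 66 + 46.053/60 = 66.767550
  N → positive
  Longitude: split at 3 digits → 093° and 40.5077′; 93 + 40.5077/60 = 93.675128
  W → negative
Point 4:
  Latitude: split at 2 digits → 00° and 48.642′; 0 + 48.642/60 = 0.810700
  N → positive
  λ: degrees = first 3 digits = 162, minutes = 9.224; 162 + 9.224/60 = 162.153733
  E ⇒ keep positive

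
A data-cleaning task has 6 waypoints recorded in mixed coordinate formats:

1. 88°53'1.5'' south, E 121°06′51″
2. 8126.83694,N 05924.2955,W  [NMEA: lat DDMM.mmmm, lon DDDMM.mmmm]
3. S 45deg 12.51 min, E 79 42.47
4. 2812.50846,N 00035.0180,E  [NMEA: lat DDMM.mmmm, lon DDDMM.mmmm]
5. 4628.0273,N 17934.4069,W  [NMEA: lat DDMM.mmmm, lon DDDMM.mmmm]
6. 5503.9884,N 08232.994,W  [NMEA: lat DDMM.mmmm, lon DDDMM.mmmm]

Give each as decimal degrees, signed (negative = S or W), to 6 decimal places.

1. -88.883750, 121.114167
2. 81.447282, -59.404925
3. -45.208500, 79.707833
4. 28.208474, 0.583633
5. 46.467122, -179.573448
6. 55.066473, -82.549900

Point 1:
  Lat: 53′ + 1.5″ = 53.02500′; 88 + 53.02500/60 = 88.8837500
  S ⇒ negate
  Lon: 6′ + 51″ = 6.85000′; 121 + 6.85000/60 = 121.1141667
  E → positive
Point 2:
  Lat: degrees = first 2 digits = 81, minutes = 26.83694; 81 + 26.83694/60 = 81.4472823
  N → positive
  Longitude: degrees = first 3 digits = 59, minutes = 24.2955; 59 + 24.2955/60 = 59.4049250
  W ⇒ negate
Point 3:
  φ: 12.51′ = 0.208500°; total 45.2085000
  S → negative
  Lon: 79 + 42.47/60 = 79.7078333
  E ⇒ keep positive
Point 4:
  φ: degrees = first 2 digits = 28, minutes = 12.50846; 28 + 12.50846/60 = 28.2084743
  N → positive
  Lon: degrees = first 3 digits = 0, minutes = 35.018; 0 + 35.018/60 = 0.5836333
  E → positive
Point 5:
  Latitude: degrees = first 2 digits = 46, minutes = 28.0273; 46 + 28.0273/60 = 46.4671217
  N → positive
  Lon: degrees = first 3 digits = 179, minutes = 34.4069; 179 + 34.4069/60 = 179.5734483
  W ⇒ negate
Point 6:
  Lat: degrees = first 2 digits = 55, minutes = 3.9884; 55 + 3.9884/60 = 55.0664733
  N → positive
  Longitude: split at 3 digits → 082° and 32.994′; 82 + 32.994/60 = 82.5499000
  hemisphere W, so the sign is −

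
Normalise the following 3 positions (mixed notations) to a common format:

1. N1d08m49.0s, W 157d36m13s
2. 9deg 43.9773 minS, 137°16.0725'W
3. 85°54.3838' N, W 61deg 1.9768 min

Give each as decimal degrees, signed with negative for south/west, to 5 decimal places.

Point 1:
  Latitude: 8′ + 49″ = 8.81667′; 1 + 8.81667/60 = 1.146944
  N → positive
  λ: 157 + 36/60 + 13/3600 = 157.603611
  hemisphere W, so the sign is −
Point 2:
  Lat: 9 + 43.9773/60 = 9.732955
  S ⇒ negate
  Lon: 137 + 16.0725/60 = 137.267875
  W → negative
Point 3:
  Latitude: 85 + 54.3838/60 = 85.906397
  N ⇒ keep positive
  Lon: 61 + 1.9768/60 = 61.032947
  W → negative

1. 1.14694, -157.60361
2. -9.73296, -137.26788
3. 85.90640, -61.03295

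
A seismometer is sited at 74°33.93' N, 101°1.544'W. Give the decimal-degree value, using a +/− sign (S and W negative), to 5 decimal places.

φ: 33.93′ = 0.565500°; total 74.565500
N ⇒ keep positive
Longitude: 101 + 1.544/60 = 101.025733
hemisphere W, so the sign is −

74.56550, -101.02573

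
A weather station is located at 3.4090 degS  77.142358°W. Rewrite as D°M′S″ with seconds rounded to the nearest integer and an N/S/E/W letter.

3°24′32″ S, 77°08′32″ W

Latitude: 0.409000° → 24.54000′; 0.54000 × 60 = 32.40″
Lon: whole degrees 77; 8.54148′ → 8′ and 32.49″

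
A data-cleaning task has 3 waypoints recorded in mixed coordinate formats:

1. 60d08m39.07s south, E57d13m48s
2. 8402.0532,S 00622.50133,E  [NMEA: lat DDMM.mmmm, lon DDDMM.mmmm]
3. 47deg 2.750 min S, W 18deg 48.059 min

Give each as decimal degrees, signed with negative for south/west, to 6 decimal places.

Point 1:
  φ: 60° + 8/60 + 39.07/3600 = 60 + 0.133333 + 0.010853 = 60.1441861
  S ⇒ negate
  λ: 13′ + 48″ = 13.80000′; 57 + 13.80000/60 = 57.2300000
  E → positive
Point 2:
  Lat: split at 2 digits → 84° and 2.0532′; 84 + 2.0532/60 = 84.0342200
  S ⇒ negate
  Longitude: degrees = first 3 digits = 6, minutes = 22.50133; 6 + 22.50133/60 = 6.3750222
  E ⇒ keep positive
Point 3:
  Lat: 2.75′ = 0.045833°; total 47.0458333
  S → negative
  Lon: 18 + 48.059/60 = 18.8009833
  W → negative

1. -60.144186, 57.230000
2. -84.034220, 6.375022
3. -47.045833, -18.800983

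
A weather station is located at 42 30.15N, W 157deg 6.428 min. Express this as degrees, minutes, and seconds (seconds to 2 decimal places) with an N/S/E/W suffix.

42°30′9.00″ N, 157°06′25.68″ W

Lat: 30.15000′ → 30′ and 0.15000 × 60 = 9.0000″
Longitude: fractional minutes 0.42800 × 60 = 25.6800″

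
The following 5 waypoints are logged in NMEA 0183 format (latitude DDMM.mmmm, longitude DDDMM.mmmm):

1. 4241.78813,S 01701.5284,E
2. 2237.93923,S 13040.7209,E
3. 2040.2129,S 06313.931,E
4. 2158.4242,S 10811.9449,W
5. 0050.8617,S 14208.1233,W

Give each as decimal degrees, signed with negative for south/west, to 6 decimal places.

Point 1:
  φ: split at 2 digits → 42° and 41.78813′; 42 + 41.78813/60 = 42.6964688
  S → negative
  Lon: split at 3 digits → 017° and 1.5284′; 17 + 1.5284/60 = 17.0254733
  E ⇒ keep positive
Point 2:
  φ: split at 2 digits → 22° and 37.93923′; 22 + 37.93923/60 = 22.6323205
  S ⇒ negate
  Lon: degrees = first 3 digits = 130, minutes = 40.7209; 130 + 40.7209/60 = 130.6786817
  E ⇒ keep positive
Point 3:
  φ: degrees = first 2 digits = 20, minutes = 40.2129; 20 + 40.2129/60 = 20.6702150
  S ⇒ negate
  λ: degrees = first 3 digits = 63, minutes = 13.931; 63 + 13.931/60 = 63.2321833
  E ⇒ keep positive
Point 4:
  Latitude: degrees = first 2 digits = 21, minutes = 58.4242; 21 + 58.4242/60 = 21.9737367
  S ⇒ negate
  Lon: split at 3 digits → 108° and 11.9449′; 108 + 11.9449/60 = 108.1990817
  hemisphere W, so the sign is −
Point 5:
  φ: split at 2 digits → 00° and 50.8617′; 0 + 50.8617/60 = 0.8476950
  S ⇒ negate
  Longitude: split at 3 digits → 142° and 8.1233′; 142 + 8.1233/60 = 142.1353883
  W → negative

1. -42.696469, 17.025473
2. -22.632321, 130.678682
3. -20.670215, 63.232183
4. -21.973737, -108.199082
5. -0.847695, -142.135388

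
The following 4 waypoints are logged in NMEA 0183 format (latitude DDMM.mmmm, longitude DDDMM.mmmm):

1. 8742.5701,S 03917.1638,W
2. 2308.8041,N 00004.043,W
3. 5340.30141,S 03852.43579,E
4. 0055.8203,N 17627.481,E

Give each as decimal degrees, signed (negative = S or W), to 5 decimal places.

1. -87.70950, -39.28606
2. 23.14674, -0.06738
3. -53.67169, 38.87393
4. 0.93034, 176.45802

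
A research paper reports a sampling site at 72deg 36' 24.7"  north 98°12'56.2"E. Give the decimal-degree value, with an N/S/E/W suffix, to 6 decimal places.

72.606861° N, 98.215611° E

Lat: 72 + 36/60 + 24.7/3600 = 72.6068611
Lon: 12′ + 56.2″ = 12.93667′; 98 + 12.93667/60 = 98.2156111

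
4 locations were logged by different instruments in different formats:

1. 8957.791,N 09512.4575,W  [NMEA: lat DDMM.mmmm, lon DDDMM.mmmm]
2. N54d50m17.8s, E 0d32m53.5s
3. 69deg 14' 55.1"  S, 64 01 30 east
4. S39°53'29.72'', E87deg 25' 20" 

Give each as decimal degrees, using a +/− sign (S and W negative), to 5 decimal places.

Point 1:
  Latitude: degrees = first 2 digits = 89, minutes = 57.791; 89 + 57.791/60 = 89.963183
  N ⇒ keep positive
  Longitude: split at 3 digits → 095° and 12.4575′; 95 + 12.4575/60 = 95.207625
  W ⇒ negate
Point 2:
  Latitude: 54° + 50/60 + 17.8/3600 = 54 + 0.833333 + 0.004944 = 54.838278
  N ⇒ keep positive
  Longitude: 0° + 32/60 + 53.5/3600 = 0 + 0.533333 + 0.014861 = 0.548194
  E → positive
Point 3:
  Latitude: 69 + 14/60 + 55.1/3600 = 69.248639
  S → negative
  λ: 1′ + 30″ = 1.50000′; 64 + 1.50000/60 = 64.025000
  E → positive
Point 4:
  φ: 39 + 53/60 + 29.72/3600 = 39.891589
  hemisphere S, so the sign is −
  Lon: 25′ + 20″ = 25.33333′; 87 + 25.33333/60 = 87.422222
  E ⇒ keep positive

1. 89.96318, -95.20763
2. 54.83828, 0.54819
3. -69.24864, 64.02500
4. -39.89159, 87.42222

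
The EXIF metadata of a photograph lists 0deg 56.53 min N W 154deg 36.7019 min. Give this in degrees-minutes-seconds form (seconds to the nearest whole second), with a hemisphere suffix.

φ: fractional minutes 0.53000 × 60 = 31.80″
λ: fractional minutes 0.70190 × 60 = 42.11″

0°56′32″ N, 154°36′42″ W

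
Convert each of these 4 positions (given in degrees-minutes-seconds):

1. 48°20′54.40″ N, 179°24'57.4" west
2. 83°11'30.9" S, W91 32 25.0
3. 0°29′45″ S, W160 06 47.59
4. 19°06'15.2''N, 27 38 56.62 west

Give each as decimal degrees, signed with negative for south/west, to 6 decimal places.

Point 1:
  Latitude: 48 + 20/60 + 54.4/3600 = 48.3484444
  N → positive
  λ: 24′ + 57.4″ = 24.95667′; 179 + 24.95667/60 = 179.4159444
  W ⇒ negate
Point 2:
  φ: 83° + 11/60 + 30.9/3600 = 83 + 0.183333 + 0.008583 = 83.1919167
  hemisphere S, so the sign is −
  Lon: 32′ + 25″ = 32.41667′; 91 + 32.41667/60 = 91.5402778
  W ⇒ negate
Point 3:
  Lat: 0 + 29/60 + 45/3600 = 0.4958333
  hemisphere S, so the sign is −
  λ: 6′ + 47.59″ = 6.79317′; 160 + 6.79317/60 = 160.1132194
  W → negative
Point 4:
  φ: 19° + 6/60 + 15.2/3600 = 19 + 0.100000 + 0.004222 = 19.1042222
  N ⇒ keep positive
  Lon: 38′ + 56.62″ = 38.94367′; 27 + 38.94367/60 = 27.6490611
  W → negative

1. 48.348444, -179.415944
2. -83.191917, -91.540278
3. -0.495833, -160.113219
4. 19.104222, -27.649061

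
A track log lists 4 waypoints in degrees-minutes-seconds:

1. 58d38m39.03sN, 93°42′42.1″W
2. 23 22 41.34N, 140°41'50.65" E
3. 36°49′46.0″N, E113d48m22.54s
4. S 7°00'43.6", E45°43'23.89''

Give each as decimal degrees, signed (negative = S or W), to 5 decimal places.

Point 1:
  Lat: 38′ + 39.03″ = 38.65050′; 58 + 38.65050/60 = 58.644175
  N → positive
  Lon: 93° + 42/60 + 42.1/3600 = 93 + 0.700000 + 0.011694 = 93.711694
  W → negative
Point 2:
  Lat: 23° + 22/60 + 41.34/3600 = 23 + 0.366667 + 0.011483 = 23.378150
  N → positive
  λ: 140 + 41/60 + 50.65/3600 = 140.697403
  E ⇒ keep positive
Point 3:
  Lat: 36° + 49/60 + 46/3600 = 36 + 0.816667 + 0.012778 = 36.829444
  N ⇒ keep positive
  Longitude: 113 + 48/60 + 22.54/3600 = 113.806261
  E → positive
Point 4:
  Lat: 0′ + 43.6″ = 0.72667′; 7 + 0.72667/60 = 7.012111
  S → negative
  Longitude: 43′ + 23.89″ = 43.39817′; 45 + 43.39817/60 = 45.723303
  E → positive

1. 58.64418, -93.71169
2. 23.37815, 140.69740
3. 36.82944, 113.80626
4. -7.01211, 45.72330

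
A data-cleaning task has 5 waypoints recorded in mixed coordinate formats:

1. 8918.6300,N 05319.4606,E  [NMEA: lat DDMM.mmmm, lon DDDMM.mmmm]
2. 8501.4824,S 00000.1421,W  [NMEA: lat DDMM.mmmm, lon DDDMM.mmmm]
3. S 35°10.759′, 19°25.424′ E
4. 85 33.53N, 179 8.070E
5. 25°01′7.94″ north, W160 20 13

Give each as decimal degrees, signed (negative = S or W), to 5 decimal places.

1. 89.31050, 53.32434
2. -85.02471, -0.00237
3. -35.17932, 19.42373
4. 85.55883, 179.13450
5. 25.01887, -160.33694

Point 1:
  Latitude: degrees = first 2 digits = 89, minutes = 18.63; 89 + 18.63/60 = 89.310500
  N ⇒ keep positive
  Lon: degrees = first 3 digits = 53, minutes = 19.4606; 53 + 19.4606/60 = 53.324343
  E ⇒ keep positive
Point 2:
  φ: degrees = first 2 digits = 85, minutes = 1.4824; 85 + 1.4824/60 = 85.024707
  S → negative
  Longitude: degrees = first 3 digits = 0, minutes = 0.1421; 0 + 0.1421/60 = 0.002368
  W ⇒ negate
Point 3:
  φ: 35 + 10.759/60 = 35.179317
  S ⇒ negate
  Lon: 19 + 25.424/60 = 19.423733
  E ⇒ keep positive
Point 4:
  Lat: 33.53′ = 0.558833°; total 85.558833
  N → positive
  Longitude: 8.07′ = 0.134500°; total 179.134500
  E → positive
Point 5:
  Latitude: 25° + 1/60 + 7.94/3600 = 25 + 0.016667 + 0.002206 = 25.018872
  N → positive
  λ: 160° + 20/60 + 13/3600 = 160 + 0.333333 + 0.003611 = 160.336944
  hemisphere W, so the sign is −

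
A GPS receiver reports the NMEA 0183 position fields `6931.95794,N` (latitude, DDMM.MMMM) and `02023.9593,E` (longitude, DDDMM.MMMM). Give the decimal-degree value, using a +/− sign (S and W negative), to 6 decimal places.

Lat: degrees = first 2 digits = 69, minutes = 31.95794; 69 + 31.95794/60 = 69.5326323
N ⇒ keep positive
λ: split at 3 digits → 020° and 23.9593′; 20 + 23.9593/60 = 20.3993217
E ⇒ keep positive

69.532632, 20.399322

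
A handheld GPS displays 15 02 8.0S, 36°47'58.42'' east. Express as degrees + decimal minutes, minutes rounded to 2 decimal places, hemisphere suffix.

15° 2.13′ S, 36° 47.97′ E

Latitude: seconds/60 = 0.13333; minutes = 2 + 0.13333 = 2.1333
Lon: 47 + 58.42/60 = 47.9737′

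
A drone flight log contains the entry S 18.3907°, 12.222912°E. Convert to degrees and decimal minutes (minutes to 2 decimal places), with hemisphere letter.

18° 23.44′ S, 12° 13.37′ E

φ: 18° + 0.390700 × 60 = 18° 23.4420′
λ: minutes = (12.222912 − 12) × 60 = 13.3747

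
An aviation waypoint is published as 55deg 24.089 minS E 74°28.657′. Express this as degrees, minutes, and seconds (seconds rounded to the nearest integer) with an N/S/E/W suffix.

55°24′5″ S, 74°28′39″ E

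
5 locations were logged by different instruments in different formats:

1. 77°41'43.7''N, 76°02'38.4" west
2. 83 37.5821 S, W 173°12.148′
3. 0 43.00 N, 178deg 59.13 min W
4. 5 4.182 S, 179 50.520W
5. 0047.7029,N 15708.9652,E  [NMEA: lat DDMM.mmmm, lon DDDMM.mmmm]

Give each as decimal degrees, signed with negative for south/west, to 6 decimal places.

1. 77.695472, -76.044000
2. -83.626368, -173.202467
3. 0.716667, -178.985500
4. -5.069700, -179.842000
5. 0.795048, 157.149420

Point 1:
  φ: 77° + 41/60 + 43.7/3600 = 77 + 0.683333 + 0.012139 = 77.6954722
  N → positive
  Longitude: 76° + 2/60 + 38.4/3600 = 76 + 0.033333 + 0.010667 = 76.0440000
  W → negative
Point 2:
  φ: 83 + 37.5821/60 = 83.6263683
  S → negative
  Longitude: 12.148′ = 0.202467°; total 173.2024667
  W ⇒ negate
Point 3:
  φ: 0 + 43/60 = 0.7166667
  N → positive
  Lon: 59.13′ = 0.985500°; total 178.9855000
  W ⇒ negate
Point 4:
  Latitude: 5 + 4.182/60 = 5.0697000
  S ⇒ negate
  Lon: 50.52′ = 0.842000°; total 179.8420000
  hemisphere W, so the sign is −
Point 5:
  Lat: degrees = first 2 digits = 0, minutes = 47.7029; 0 + 47.7029/60 = 0.7950483
  N ⇒ keep positive
  λ: split at 3 digits → 157° and 8.9652′; 157 + 8.9652/60 = 157.1494200
  E → positive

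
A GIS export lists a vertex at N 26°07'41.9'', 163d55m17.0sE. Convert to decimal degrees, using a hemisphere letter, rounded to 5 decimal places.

26.12831° N, 163.92139° E

Latitude: 7′ + 41.9″ = 7.69833′; 26 + 7.69833/60 = 26.128306
Lon: 163° + 55/60 + 17/3600 = 163 + 0.916667 + 0.004722 = 163.921389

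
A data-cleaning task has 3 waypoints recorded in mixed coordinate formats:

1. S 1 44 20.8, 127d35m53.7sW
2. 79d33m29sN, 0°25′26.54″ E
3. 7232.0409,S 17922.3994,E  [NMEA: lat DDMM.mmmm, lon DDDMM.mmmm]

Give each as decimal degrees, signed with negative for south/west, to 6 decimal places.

1. -1.739111, -127.598250
2. 79.558056, 0.424039
3. -72.534015, 179.373323

Point 1:
  Latitude: 1° + 44/60 + 20.8/3600 = 1 + 0.733333 + 0.005778 = 1.7391111
  S ⇒ negate
  λ: 127° + 35/60 + 53.7/3600 = 127 + 0.583333 + 0.014917 = 127.5982500
  W → negative
Point 2:
  φ: 79° + 33/60 + 29/3600 = 79 + 0.550000 + 0.008056 = 79.5580556
  N ⇒ keep positive
  λ: 0 + 25/60 + 26.54/3600 = 0.4240389
  E → positive
Point 3:
  Latitude: split at 2 digits → 72° and 32.0409′; 72 + 32.0409/60 = 72.5340150
  S → negative
  Lon: split at 3 digits → 179° and 22.3994′; 179 + 22.3994/60 = 179.3733233
  E → positive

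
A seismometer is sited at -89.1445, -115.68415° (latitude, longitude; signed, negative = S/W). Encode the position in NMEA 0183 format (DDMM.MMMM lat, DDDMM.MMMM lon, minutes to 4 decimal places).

Latitude is negative → S; |value| = 89.144500
Lat: minutes = (89.144500 − 89) × 60 = 8.670000
Longitude is negative → W; |value| = 115.684150
Lon: 115° + 0.684150 × 60 = 115° 41.049000′

8908.6700,S / 11541.0490,W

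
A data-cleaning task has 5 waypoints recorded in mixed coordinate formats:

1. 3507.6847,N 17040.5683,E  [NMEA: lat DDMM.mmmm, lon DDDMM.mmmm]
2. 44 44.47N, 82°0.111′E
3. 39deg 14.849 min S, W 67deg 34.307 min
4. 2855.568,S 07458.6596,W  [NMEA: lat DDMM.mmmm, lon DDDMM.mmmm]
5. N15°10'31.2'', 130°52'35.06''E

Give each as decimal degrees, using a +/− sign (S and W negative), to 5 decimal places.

1. 35.12808, 170.67614
2. 44.74117, 82.00185
3. -39.24748, -67.57178
4. -28.92613, -74.97766
5. 15.17533, 130.87641

Point 1:
  Latitude: split at 2 digits → 35° and 7.6847′; 35 + 7.6847/60 = 35.128078
  N → positive
  Lon: degrees = first 3 digits = 170, minutes = 40.5683; 170 + 40.5683/60 = 170.676138
  E ⇒ keep positive
Point 2:
  Latitude: 44 + 44.47/60 = 44.741167
  N ⇒ keep positive
  Lon: 0.111′ = 0.001850°; total 82.001850
  E ⇒ keep positive
Point 3:
  Lat: 14.849′ = 0.247483°; total 39.247483
  hemisphere S, so the sign is −
  Longitude: 67 + 34.307/60 = 67.571783
  W → negative
Point 4:
  Lat: split at 2 digits → 28° and 55.568′; 28 + 55.568/60 = 28.926133
  hemisphere S, so the sign is −
  Longitude: degrees = first 3 digits = 74, minutes = 58.6596; 74 + 58.6596/60 = 74.977660
  W → negative
Point 5:
  φ: 10′ + 31.2″ = 10.52000′; 15 + 10.52000/60 = 15.175333
  N → positive
  λ: 130 + 52/60 + 35.06/3600 = 130.876406
  E → positive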